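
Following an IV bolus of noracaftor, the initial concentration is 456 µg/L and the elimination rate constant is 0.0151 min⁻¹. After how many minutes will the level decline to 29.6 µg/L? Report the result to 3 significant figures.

C(t) = C₀ e^(−kt)  ⇒  t = ln(C₀/C) / k
t = ln(456/29.6) / 0.01510 = 2.735 / 0.01510 ≈ 181 minutes

181 minutes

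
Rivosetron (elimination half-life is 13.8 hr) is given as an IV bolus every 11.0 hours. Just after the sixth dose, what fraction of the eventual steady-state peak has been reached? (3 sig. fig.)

0.964

k = ln 2 / 13.8 = 0.05023 hr⁻¹
f_n = 1 − e^(−nkτ) = 1 − e^(−6 × 0.05023 × 11.0) = 1 − e^(−3.315) = 1 − 0.03633 ≈ 0.964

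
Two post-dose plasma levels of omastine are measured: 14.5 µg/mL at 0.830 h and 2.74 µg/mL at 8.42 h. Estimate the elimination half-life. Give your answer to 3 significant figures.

3.16 hours

k = ln(C₁/C₂) / (t₂ − t₁) = ln(14.5/2.74) / (8.42 − 0.830)
  = 1.666 / 7.590 = 0.2195 h⁻¹
t½ = ln 2 / k = ln 2 / 0.2195 ≈ 3.16 hours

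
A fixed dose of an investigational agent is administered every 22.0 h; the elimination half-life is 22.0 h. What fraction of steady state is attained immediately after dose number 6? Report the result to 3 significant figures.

k = ln 2 / 22.0 = 0.03151 h⁻¹
f_n = 1 − e^(−nkτ) = 1 − e^(−6 × 0.03151 × 22.0) = 1 − e^(−4.159) = 1 − 0.01562 ≈ 0.984

0.984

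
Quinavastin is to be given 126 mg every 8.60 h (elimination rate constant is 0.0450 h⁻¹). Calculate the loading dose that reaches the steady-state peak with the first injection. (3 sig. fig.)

Accumulation ratio R = 1 / (1 − e^(−kτ)) = 1 / (1 − e^(−0.04500×8.60)) = 1 / (1 − 0.6791) = 3.116
Loading dose = maintenance dose × R = 126 × 3.116 ≈ 393 mg

393 mg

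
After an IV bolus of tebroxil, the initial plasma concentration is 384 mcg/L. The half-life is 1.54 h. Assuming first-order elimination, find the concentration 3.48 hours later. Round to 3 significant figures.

k = ln 2 / 1.54 = 0.4501 h⁻¹
3.48 h is 2.260 half-lives, so C = 384 × (1/2)^2.260 = 384 × 0.2088 ≈ 80.2 mcg/L

80.2 mcg/L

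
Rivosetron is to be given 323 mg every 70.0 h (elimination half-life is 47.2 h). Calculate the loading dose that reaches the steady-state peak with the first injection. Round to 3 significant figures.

k = ln 2 / 47.2 = 0.01469 h⁻¹
Accumulation ratio R = 1 / (1 − e^(−kτ)) = 1 / (1 − e^(−0.01469×70.0)) = 1 / (1 − 0.3577) = 1.557
Loading dose = maintenance dose × R = 323 × 1.557 ≈ 503 mg

503 mg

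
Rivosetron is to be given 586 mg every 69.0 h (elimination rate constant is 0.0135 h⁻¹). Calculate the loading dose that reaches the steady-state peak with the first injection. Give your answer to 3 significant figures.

Accumulation ratio R = 1 / (1 − e^(−kτ)) = 1 / (1 − e^(−0.01350×69.0)) = 1 / (1 − 0.3940) = 1.650
Loading dose = maintenance dose × R = 586 × 1.650 ≈ 967 mg

967 mg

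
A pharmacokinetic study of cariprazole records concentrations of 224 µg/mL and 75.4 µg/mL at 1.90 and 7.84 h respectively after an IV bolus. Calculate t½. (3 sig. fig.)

3.78 hours

k = ln(C₁/C₂) / (t₂ − t₁) = ln(224/75.4) / (7.84 − 1.90)
  = 1.089 / 5.940 = 0.1833 h⁻¹
t½ = ln 2 / k = ln 2 / 0.1833 ≈ 3.78 hours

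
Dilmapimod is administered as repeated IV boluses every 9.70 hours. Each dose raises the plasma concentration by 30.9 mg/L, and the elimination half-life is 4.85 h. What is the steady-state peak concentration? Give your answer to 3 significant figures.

41.2 mg/L

k = ln 2 / 4.85 = 0.1429 h⁻¹
Fraction remaining after one interval: e^(−kτ) = e^(−0.1429 × 9.70) = 0.2500
R = 1 / (1 − 0.2500) = 1.333
Css,max = 30.9 × 1.333 ≈ 41.2 mg/L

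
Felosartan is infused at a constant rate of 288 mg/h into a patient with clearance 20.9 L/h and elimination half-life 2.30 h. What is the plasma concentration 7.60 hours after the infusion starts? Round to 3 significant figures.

12.4 mg/L

Css = rate / CL = 288 / 20.9 = 13.78 mg/L
k = ln 2 / 2.30 = 0.3014 h⁻¹
C(t) = Css (1 − e^(−kt)) = 13.78 × (1 − e^(−2.290)) = 13.78 × 0.8988 ≈ 12.4 mg/L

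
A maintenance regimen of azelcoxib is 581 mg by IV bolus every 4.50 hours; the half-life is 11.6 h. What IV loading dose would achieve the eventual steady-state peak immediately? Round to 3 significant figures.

2460 mg

k = ln 2 / 11.6 = 0.05975 h⁻¹
Accumulation ratio R = 1 / (1 − e^(−kτ)) = 1 / (1 − e^(−0.05975×4.50)) = 1 / (1 − 0.7642) = 4.241
Loading dose = maintenance dose × R = 581 × 4.241 ≈ 2460 mg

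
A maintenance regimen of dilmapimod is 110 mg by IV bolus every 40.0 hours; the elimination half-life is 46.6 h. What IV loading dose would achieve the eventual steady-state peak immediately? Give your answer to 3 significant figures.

245 mg

k = ln 2 / 46.6 = 0.01487 h⁻¹
Accumulation ratio R = 1 / (1 − e^(−kτ)) = 1 / (1 − e^(−0.01487×40.0)) = 1 / (1 − 0.5516) = 2.230
Loading dose = maintenance dose × R = 110 × 2.230 ≈ 245 mg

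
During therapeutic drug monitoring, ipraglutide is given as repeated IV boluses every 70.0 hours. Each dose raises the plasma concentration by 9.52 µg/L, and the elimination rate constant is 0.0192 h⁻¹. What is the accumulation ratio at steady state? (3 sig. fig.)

1.35

Fraction remaining after one interval: e^(−kτ) = e^(−0.01920 × 70.0) = 0.2608
R = 1 / (1 − 0.2608) = 1 / 0.7392 ≈ 1.35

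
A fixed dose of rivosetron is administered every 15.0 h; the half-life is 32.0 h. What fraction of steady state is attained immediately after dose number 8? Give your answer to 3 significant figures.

k = ln 2 / 32.0 = 0.02166 h⁻¹
f_n = 1 − e^(−nkτ) = 1 − e^(−8 × 0.02166 × 15.0) = 1 − e^(−2.599) = 1 − 0.07433 ≈ 0.926

0.926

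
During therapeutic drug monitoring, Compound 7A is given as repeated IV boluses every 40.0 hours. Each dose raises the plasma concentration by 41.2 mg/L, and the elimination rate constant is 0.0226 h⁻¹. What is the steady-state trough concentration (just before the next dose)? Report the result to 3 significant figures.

Fraction remaining after one interval: e^(−kτ) = e^(−0.02260 × 40.0) = 0.4049
R = 1 / (1 − 0.4049) = 1.681
Css,max = 41.2 × 1.681 = 69.24 mg/L
Css,min = Css,max × e^(−kτ) = 69.24 × 0.4049 ≈ 28.0 mg/L

28.0 mg/L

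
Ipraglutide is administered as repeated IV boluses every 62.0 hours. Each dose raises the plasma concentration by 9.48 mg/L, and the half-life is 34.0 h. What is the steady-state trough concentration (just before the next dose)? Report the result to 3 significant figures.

k = ln 2 / 34.0 = 0.02039 h⁻¹
Fraction remaining after one interval: e^(−kτ) = e^(−0.02039 × 62.0) = 0.2825
R = 1 / (1 − 0.2825) = 1.394
Css,max = 9.48 × 1.394 = 13.21 mg/L
Css,min = Css,max × e^(−kτ) = 13.21 × 0.2825 ≈ 3.73 mg/L

3.73 mg/L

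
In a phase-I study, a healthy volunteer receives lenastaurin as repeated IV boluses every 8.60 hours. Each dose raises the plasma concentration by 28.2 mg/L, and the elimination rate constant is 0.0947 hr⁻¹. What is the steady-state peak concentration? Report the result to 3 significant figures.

50.6 mg/L

Fraction remaining after one interval: e^(−kτ) = e^(−0.09470 × 8.60) = 0.4429
R = 1 / (1 − 0.4429) = 1.795
Css,max = 28.2 × 1.795 ≈ 50.6 mg/L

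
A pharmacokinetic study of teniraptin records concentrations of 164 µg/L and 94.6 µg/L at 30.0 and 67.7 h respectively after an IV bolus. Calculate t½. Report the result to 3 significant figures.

47.5 hours

k = ln(C₁/C₂) / (t₂ − t₁) = ln(164/94.6) / (67.7 − 30.0)
  = 0.5502 / 37.70 = 0.01459 h⁻¹
t½ = ln 2 / k = ln 2 / 0.01459 ≈ 47.5 hours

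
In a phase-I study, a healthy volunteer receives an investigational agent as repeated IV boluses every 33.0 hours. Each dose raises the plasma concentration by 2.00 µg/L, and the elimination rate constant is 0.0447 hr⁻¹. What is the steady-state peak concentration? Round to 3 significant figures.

2.59 µg/L

Fraction remaining after one interval: e^(−kτ) = e^(−0.04470 × 33.0) = 0.2288
R = 1 / (1 − 0.2288) = 1.297
Css,max = 2.00 × 1.297 ≈ 2.59 µg/L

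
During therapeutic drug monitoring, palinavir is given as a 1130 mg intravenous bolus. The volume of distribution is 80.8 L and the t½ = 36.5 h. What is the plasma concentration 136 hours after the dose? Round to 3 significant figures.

C₀ = dose / V = 1130 / 80.8 = 13.99 µg/mL
k = ln 2 / 36.5 = 0.01899 h⁻¹
C(t) = C₀ e^(−kt) = 13.99 × e^(−0.01899 × 136) = 13.99 × e^(−2.583) = 13.99 × 0.07557 ≈ 1.06 µg/mL

1.06 µg/mL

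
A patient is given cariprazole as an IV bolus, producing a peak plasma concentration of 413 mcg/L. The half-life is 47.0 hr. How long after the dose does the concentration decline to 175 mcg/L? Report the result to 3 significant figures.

k = ln 2 / 47.0 = 0.01475 hr⁻¹
C(t) = C₀ e^(−kt)  ⇒  t = ln(C₀/C) / k
t = ln(413/175) / 0.01475 = 0.8587 / 0.01475 ≈ 58.2 hours

58.2 hours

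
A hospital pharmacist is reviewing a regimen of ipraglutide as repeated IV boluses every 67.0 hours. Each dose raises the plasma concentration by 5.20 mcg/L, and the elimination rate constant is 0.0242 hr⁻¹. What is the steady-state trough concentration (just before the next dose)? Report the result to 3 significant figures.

1.28 mcg/L

Fraction remaining after one interval: e^(−kτ) = e^(−0.02420 × 67.0) = 0.1976
R = 1 / (1 − 0.1976) = 1.246
Css,max = 5.20 × 1.246 = 6.481 mcg/L
Css,min = Css,max × e^(−kτ) = 6.481 × 0.1976 ≈ 1.28 mcg/L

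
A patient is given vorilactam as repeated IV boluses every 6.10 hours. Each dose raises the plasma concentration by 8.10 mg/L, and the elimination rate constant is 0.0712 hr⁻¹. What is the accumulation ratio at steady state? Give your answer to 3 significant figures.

2.84

Fraction remaining after one interval: e^(−kτ) = e^(−0.07120 × 6.10) = 0.6477
R = 1 / (1 − 0.6477) = 1 / 0.3523 ≈ 2.84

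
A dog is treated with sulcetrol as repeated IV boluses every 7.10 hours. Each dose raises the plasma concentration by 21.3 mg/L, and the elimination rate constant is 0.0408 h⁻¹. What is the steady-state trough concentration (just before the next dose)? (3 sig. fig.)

Fraction remaining after one interval: e^(−kτ) = e^(−0.04080 × 7.10) = 0.7485
R = 1 / (1 − 0.7485) = 3.976
Css,max = 21.3 × 3.976 = 84.69 mg/L
Css,min = Css,max × e^(−kτ) = 84.69 × 0.7485 ≈ 63.4 mg/L

63.4 mg/L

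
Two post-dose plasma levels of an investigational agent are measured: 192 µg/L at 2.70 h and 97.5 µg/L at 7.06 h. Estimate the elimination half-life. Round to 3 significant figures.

k = ln(C₁/C₂) / (t₂ − t₁) = ln(192/97.5) / (7.06 − 2.70)
  = 0.6776 / 4.360 = 0.1554 h⁻¹
t½ = ln 2 / k = ln 2 / 0.1554 ≈ 4.46 hours

4.46 hours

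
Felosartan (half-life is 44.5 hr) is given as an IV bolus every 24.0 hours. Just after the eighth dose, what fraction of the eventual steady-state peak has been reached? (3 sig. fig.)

0.950

k = ln 2 / 44.5 = 0.01558 hr⁻¹
f_n = 1 − e^(−nkτ) = 1 − e^(−8 × 0.01558 × 24.0) = 1 − e^(−2.991) = 1 − 0.05025 ≈ 0.950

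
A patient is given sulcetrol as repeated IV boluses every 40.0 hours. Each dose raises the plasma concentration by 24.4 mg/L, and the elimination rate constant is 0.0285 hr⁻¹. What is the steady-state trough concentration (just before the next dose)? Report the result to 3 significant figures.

Fraction remaining after one interval: e^(−kτ) = e^(−0.02850 × 40.0) = 0.3198
R = 1 / (1 − 0.3198) = 1.470
Css,max = 24.4 × 1.470 = 35.87 mg/L
Css,min = Css,max × e^(−kτ) = 35.87 × 0.3198 ≈ 11.5 mg/L

11.5 mg/L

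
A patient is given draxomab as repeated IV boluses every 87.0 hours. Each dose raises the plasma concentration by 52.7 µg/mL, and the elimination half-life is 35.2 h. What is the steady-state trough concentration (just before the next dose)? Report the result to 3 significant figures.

11.6 µg/mL

k = ln 2 / 35.2 = 0.01969 h⁻¹
Fraction remaining after one interval: e^(−kτ) = e^(−0.01969 × 87.0) = 0.1803
R = 1 / (1 − 0.1803) = 1.220
Css,max = 52.7 × 1.220 = 64.29 µg/mL
Css,min = Css,max × e^(−kτ) = 64.29 × 0.1803 ≈ 11.6 µg/mL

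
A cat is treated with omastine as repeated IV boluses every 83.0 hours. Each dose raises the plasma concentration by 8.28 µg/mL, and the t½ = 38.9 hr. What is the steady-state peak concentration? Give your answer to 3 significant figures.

k = ln 2 / 38.9 = 0.01782 hr⁻¹
Fraction remaining after one interval: e^(−kτ) = e^(−0.01782 × 83.0) = 0.2279
R = 1 / (1 − 0.2279) = 1.295
Css,max = 8.28 × 1.295 ≈ 10.7 µg/mL

10.7 µg/mL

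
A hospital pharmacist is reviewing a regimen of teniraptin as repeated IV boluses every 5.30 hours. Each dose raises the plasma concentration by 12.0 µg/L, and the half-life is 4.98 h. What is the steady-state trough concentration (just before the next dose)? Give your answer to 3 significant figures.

11.0 µg/L

k = ln 2 / 4.98 = 0.1392 h⁻¹
Fraction remaining after one interval: e^(−kτ) = e^(−0.1392 × 5.30) = 0.4782
R = 1 / (1 − 0.4782) = 1.917
Css,max = 12.0 × 1.917 = 23.00 µg/L
Css,min = Css,max × e^(−kτ) = 23.00 × 0.4782 ≈ 11.0 µg/L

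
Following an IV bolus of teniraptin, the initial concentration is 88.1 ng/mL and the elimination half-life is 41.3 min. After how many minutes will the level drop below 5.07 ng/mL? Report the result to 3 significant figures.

k = ln 2 / 41.3 = 0.01678 min⁻¹
C(t) = C₀ e^(−kt)  ⇒  t = ln(C₀/C) / k
t = ln(88.1/5.07) / 0.01678 = 2.855 / 0.01678 ≈ 170 minutes

170 minutes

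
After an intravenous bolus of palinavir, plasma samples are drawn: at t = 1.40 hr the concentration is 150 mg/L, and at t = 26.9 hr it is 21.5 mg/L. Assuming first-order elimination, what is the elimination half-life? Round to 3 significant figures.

9.10 hours

k = ln(C₁/C₂) / (t₂ − t₁) = ln(150/21.5) / (26.9 − 1.40)
  = 1.943 / 25.50 = 0.07618 hr⁻¹
t½ = ln 2 / k = ln 2 / 0.07618 ≈ 9.10 hours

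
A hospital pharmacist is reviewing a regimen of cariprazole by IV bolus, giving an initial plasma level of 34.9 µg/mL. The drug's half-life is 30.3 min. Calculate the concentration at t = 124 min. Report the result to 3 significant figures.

2.05 µg/mL

k = ln 2 / 30.3 = 0.02288 min⁻¹
124 min is 4.092 half-lives, so C = 34.9 × (1/2)^4.092 = 34.9 × 0.05862 ≈ 2.05 µg/mL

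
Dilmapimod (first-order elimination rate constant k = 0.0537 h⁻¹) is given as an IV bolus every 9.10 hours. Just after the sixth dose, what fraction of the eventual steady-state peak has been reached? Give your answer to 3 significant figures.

0.947

f_n = 1 − e^(−nkτ) = 1 − e^(−6 × 0.05370 × 9.10) = 1 − e^(−2.932) = 1 − 0.05329 ≈ 0.947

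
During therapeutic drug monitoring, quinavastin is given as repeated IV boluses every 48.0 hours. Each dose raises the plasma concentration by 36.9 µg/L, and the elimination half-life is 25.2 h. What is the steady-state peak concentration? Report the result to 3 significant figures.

k = ln 2 / 25.2 = 0.02751 h⁻¹
Fraction remaining after one interval: e^(−kτ) = e^(−0.02751 × 48.0) = 0.2671
R = 1 / (1 − 0.2671) = 1.364
Css,max = 36.9 × 1.364 ≈ 50.3 µg/L

50.3 µg/L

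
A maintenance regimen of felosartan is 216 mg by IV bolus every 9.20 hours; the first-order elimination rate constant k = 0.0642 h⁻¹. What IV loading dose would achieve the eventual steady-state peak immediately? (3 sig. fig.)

484 mg

Accumulation ratio R = 1 / (1 − e^(−kτ)) = 1 / (1 − e^(−0.06420×9.20)) = 1 / (1 − 0.5540) = 2.242
Loading dose = maintenance dose × R = 216 × 2.242 ≈ 484 mg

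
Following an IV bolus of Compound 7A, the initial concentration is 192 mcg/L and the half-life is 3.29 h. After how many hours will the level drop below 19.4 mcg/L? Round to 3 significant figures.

10.9 hours

k = ln 2 / 3.29 = 0.2107 h⁻¹
C(t) = C₀ e^(−kt)  ⇒  t = ln(C₀/C) / k
t = ln(192/19.4) / 0.2107 = 2.292 / 0.2107 ≈ 10.9 hours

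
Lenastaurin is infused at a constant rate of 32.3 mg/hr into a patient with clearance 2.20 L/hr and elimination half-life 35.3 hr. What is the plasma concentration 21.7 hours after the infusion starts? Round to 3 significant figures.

5.09 mg/L

Css = rate / CL = 32.3 / 2.20 = 14.68 mg/L
k = ln 2 / 35.3 = 0.01964 hr⁻¹
C(t) = Css (1 − e^(−kt)) = 14.68 × (1 − e^(−0.4261)) = 14.68 × 0.3469 ≈ 5.09 mg/L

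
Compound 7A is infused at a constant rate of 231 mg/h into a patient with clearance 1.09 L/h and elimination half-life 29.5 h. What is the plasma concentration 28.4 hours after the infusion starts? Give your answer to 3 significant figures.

103 µg/mL

Css = rate / CL = 231 / 1.09 = 211.9 µg/mL
k = ln 2 / 29.5 = 0.02350 h⁻¹
C(t) = Css (1 − e^(−kt)) = 211.9 × (1 − e^(−0.6673)) = 211.9 × 0.4869 ≈ 103 µg/mL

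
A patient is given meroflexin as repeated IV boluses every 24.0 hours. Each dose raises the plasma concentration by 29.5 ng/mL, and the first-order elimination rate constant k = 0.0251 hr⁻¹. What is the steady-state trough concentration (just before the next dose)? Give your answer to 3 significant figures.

35.7 ng/mL

Fraction remaining after one interval: e^(−kτ) = e^(−0.02510 × 24.0) = 0.5475
R = 1 / (1 − 0.5475) = 2.210
Css,max = 29.5 × 2.210 = 65.19 ng/mL
Css,min = Css,max × e^(−kτ) = 65.19 × 0.5475 ≈ 35.7 ng/mL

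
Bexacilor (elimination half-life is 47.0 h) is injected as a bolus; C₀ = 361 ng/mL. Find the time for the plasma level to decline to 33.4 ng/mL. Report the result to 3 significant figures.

k = ln 2 / 47.0 = 0.01475 h⁻¹
C(t) = C₀ e^(−kt)  ⇒  t = ln(C₀/C) / k
t = ln(361/33.4) / 0.01475 = 2.380 / 0.01475 ≈ 161 hours

161 hours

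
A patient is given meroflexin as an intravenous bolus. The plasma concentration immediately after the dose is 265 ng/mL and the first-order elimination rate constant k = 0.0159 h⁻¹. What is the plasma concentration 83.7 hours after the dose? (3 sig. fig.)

C(t) = C₀ e^(−kt) = 265 × e^(−0.01590 × 83.7) = 265 × e^(−1.331) = 265 × 0.2643 ≈ 70.0 ng/mL

70.0 ng/mL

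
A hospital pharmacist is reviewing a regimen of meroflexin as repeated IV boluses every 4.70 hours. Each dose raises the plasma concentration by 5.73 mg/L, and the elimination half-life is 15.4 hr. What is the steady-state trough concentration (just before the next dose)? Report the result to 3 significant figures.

24.3 mg/L

k = ln 2 / 15.4 = 0.04501 hr⁻¹
Fraction remaining after one interval: e^(−kτ) = e^(−0.04501 × 4.70) = 0.8093
R = 1 / (1 − 0.8093) = 5.245
Css,max = 5.73 × 5.245 = 30.05 mg/L
Css,min = Css,max × e^(−kτ) = 30.05 × 0.8093 ≈ 24.3 mg/L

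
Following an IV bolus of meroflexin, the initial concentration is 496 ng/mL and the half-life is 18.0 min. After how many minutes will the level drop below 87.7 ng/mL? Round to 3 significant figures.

45.0 minutes

k = ln 2 / 18.0 = 0.03851 min⁻¹
C(t) = C₀ e^(−kt)  ⇒  t = ln(C₀/C) / k
t = ln(496/87.7) / 0.03851 = 1.733 / 0.03851 ≈ 45.0 minutes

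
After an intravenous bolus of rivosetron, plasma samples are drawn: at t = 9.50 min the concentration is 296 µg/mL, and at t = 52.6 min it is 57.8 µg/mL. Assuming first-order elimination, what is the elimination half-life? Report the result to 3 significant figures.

18.3 minutes

k = ln(C₁/C₂) / (t₂ − t₁) = ln(296/57.8) / (52.6 − 9.50)
  = 1.633 / 43.10 = 0.03790 min⁻¹
t½ = ln 2 / k = ln 2 / 0.03790 ≈ 18.3 minutes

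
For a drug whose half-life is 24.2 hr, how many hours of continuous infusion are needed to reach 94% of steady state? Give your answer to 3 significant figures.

98.2 hours

k = ln 2 / 24.2 = 0.02864 hr⁻¹
f = 1 − e^(−kt)  ⇒  t = −ln(1 − f) / k
t = −ln(1 − 0.94) / 0.02864 = 2.813 / 0.02864 ≈ 98.2 hours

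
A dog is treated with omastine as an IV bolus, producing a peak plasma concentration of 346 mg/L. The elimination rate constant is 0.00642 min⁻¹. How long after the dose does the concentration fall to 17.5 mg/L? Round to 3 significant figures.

C(t) = C₀ e^(−kt)  ⇒  t = ln(C₀/C) / k
t = ln(346/17.5) / 0.006420 = 2.984 / 0.006420 ≈ 465 minutes

465 minutes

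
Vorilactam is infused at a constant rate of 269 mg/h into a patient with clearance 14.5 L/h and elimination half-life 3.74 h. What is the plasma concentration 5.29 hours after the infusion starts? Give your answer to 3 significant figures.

Css = rate / CL = 269 / 14.5 = 18.55 mg/L
k = ln 2 / 3.74 = 0.1853 h⁻¹
C(t) = Css (1 − e^(−kt)) = 18.55 × (1 − e^(−0.9804)) = 18.55 × 0.6248 ≈ 11.6 mg/L

11.6 mg/L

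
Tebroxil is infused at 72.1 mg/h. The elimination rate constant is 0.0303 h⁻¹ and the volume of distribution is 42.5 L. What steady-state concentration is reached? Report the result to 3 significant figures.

CL = k · V = 0.0303 × 42.5 = 1.288 L/h
Css = rate / CL = 72.1 / 1.288 ≈ 56.0 µg/mL

56.0 µg/mL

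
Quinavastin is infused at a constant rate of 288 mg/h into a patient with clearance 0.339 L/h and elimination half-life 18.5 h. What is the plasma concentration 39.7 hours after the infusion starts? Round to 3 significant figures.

658 mg/L

Css = rate / CL = 288 / 0.339 = 849.6 mg/L
k = ln 2 / 18.5 = 0.03747 h⁻¹
C(t) = Css (1 − e^(−kt)) = 849.6 × (1 − e^(−1.487)) = 849.6 × 0.7741 ≈ 658 mg/L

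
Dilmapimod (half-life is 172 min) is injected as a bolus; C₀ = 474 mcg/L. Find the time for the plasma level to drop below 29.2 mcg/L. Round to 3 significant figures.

692 minutes

k = ln 2 / 172 = 0.004030 min⁻¹
C(t) = C₀ e^(−kt)  ⇒  t = ln(C₀/C) / k
t = ln(474/29.2) / 0.004030 = 2.787 / 0.004030 ≈ 692 minutes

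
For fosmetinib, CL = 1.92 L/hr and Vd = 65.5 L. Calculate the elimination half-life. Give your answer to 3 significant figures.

23.6 hours

k = CL / V = 1.92 / 65.5 = 0.02931 hr⁻¹
t½ = ln 2 / k = ln 2 / 0.02931 ≈ 23.6 hours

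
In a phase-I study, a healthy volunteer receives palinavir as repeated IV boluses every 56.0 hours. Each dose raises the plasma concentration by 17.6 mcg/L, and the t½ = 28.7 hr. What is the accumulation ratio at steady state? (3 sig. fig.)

1.35

k = ln 2 / 28.7 = 0.02415 hr⁻¹
Fraction remaining after one interval: e^(−kτ) = e^(−0.02415 × 56.0) = 0.2586
R = 1 / (1 − 0.2586) = 1 / 0.7414 ≈ 1.35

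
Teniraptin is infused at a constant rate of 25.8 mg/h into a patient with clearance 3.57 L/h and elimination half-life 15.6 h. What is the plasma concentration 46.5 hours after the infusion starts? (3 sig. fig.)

6.31 mg/L

Css = rate / CL = 25.8 / 3.57 = 7.227 mg/L
k = ln 2 / 15.6 = 0.04443 h⁻¹
C(t) = Css (1 − e^(−kt)) = 7.227 × (1 − e^(−2.066)) = 7.227 × 0.8733 ≈ 6.31 mg/L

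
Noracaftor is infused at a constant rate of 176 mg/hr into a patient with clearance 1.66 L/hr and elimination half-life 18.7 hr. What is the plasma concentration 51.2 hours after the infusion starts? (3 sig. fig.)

Css = rate / CL = 176 / 1.66 = 106.0 µg/mL
k = ln 2 / 18.7 = 0.03707 hr⁻¹
C(t) = Css (1 − e^(−kt)) = 106.0 × (1 − e^(−1.898)) = 106.0 × 0.8501 ≈ 90.1 µg/mL

90.1 µg/mL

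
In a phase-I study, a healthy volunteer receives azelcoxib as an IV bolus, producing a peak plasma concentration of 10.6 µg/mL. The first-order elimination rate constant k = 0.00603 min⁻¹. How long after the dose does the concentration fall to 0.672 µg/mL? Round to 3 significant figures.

C(t) = C₀ e^(−kt)  ⇒  t = ln(C₀/C) / k
t = ln(10.6/0.672) / 0.006030 = 2.758 / 0.006030 ≈ 457 minutes

457 minutes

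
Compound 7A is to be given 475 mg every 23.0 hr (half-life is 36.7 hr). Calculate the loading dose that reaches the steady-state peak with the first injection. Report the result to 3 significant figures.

k = ln 2 / 36.7 = 0.01889 hr⁻¹
Accumulation ratio R = 1 / (1 − e^(−kτ)) = 1 / (1 − e^(−0.01889×23.0)) = 1 / (1 − 0.6477) = 2.838
Loading dose = maintenance dose × R = 475 × 2.838 ≈ 1350 mg

1350 mg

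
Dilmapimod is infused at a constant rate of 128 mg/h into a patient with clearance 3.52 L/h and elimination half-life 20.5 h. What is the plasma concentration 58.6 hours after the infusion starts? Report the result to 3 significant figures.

Css = rate / CL = 128 / 3.52 = 36.36 mg/L
k = ln 2 / 20.5 = 0.03381 h⁻¹
C(t) = Css (1 − e^(−kt)) = 36.36 × (1 − e^(−1.981)) = 36.36 × 0.8621 ≈ 31.3 mg/L

31.3 mg/L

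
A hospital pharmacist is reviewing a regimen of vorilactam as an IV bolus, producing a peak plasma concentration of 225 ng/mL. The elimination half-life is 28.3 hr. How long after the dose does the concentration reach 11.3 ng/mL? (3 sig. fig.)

k = ln 2 / 28.3 = 0.02449 hr⁻¹
C(t) = C₀ e^(−kt)  ⇒  t = ln(C₀/C) / k
t = ln(225/11.3) / 0.02449 = 2.991 / 0.02449 ≈ 122 hours

122 hours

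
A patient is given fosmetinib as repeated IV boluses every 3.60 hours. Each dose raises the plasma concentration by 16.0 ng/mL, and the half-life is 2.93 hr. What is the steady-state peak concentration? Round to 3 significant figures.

k = ln 2 / 2.93 = 0.2366 hr⁻¹
Fraction remaining after one interval: e^(−kτ) = e^(−0.2366 × 3.60) = 0.4267
R = 1 / (1 − 0.4267) = 1.744
Css,max = 16.0 × 1.744 ≈ 27.9 ng/mL

27.9 ng/mL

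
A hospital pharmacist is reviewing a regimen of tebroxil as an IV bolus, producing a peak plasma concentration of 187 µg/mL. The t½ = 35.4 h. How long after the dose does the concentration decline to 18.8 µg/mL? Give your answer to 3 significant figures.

k = ln 2 / 35.4 = 0.01958 h⁻¹
C(t) = C₀ e^(−kt)  ⇒  t = ln(C₀/C) / k
t = ln(187/18.8) / 0.01958 = 2.297 / 0.01958 ≈ 117 hours

117 hours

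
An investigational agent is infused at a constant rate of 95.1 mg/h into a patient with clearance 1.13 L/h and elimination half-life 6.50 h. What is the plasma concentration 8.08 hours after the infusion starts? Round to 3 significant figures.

Css = rate / CL = 95.1 / 1.13 = 84.16 mg/L
k = ln 2 / 6.50 = 0.1066 h⁻¹
C(t) = Css (1 − e^(−kt)) = 84.16 × (1 − e^(−0.8616)) = 84.16 × 0.5775 ≈ 48.6 mg/L

48.6 mg/L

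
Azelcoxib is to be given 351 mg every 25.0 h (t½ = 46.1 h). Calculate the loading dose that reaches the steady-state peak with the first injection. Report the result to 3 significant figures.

1120 mg

k = ln 2 / 46.1 = 0.01504 h⁻¹
Accumulation ratio R = 1 / (1 − e^(−kτ)) = 1 / (1 − e^(−0.01504×25.0)) = 1 / (1 − 0.6867) = 3.192
Loading dose = maintenance dose × R = 351 × 3.192 ≈ 1120 mg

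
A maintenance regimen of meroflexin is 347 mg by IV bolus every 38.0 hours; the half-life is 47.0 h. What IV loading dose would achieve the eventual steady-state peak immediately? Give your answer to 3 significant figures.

809 mg

k = ln 2 / 47.0 = 0.01475 h⁻¹
Accumulation ratio R = 1 / (1 − e^(−kτ)) = 1 / (1 − e^(−0.01475×38.0)) = 1 / (1 − 0.5710) = 2.331
Loading dose = maintenance dose × R = 347 × 2.331 ≈ 809 mg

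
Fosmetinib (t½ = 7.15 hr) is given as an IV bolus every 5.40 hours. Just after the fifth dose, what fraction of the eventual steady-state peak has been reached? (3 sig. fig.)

0.927

k = ln 2 / 7.15 = 0.09694 hr⁻¹
f_n = 1 − e^(−nkτ) = 1 − e^(−5 × 0.09694 × 5.40) = 1 − e^(−2.617) = 1 − 0.07299 ≈ 0.927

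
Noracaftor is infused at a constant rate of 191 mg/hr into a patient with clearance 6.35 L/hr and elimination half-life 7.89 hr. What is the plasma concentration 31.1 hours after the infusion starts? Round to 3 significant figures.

28.1 mg/L

Css = rate / CL = 191 / 6.35 = 30.08 mg/L
k = ln 2 / 7.89 = 0.08785 hr⁻¹
C(t) = Css (1 − e^(−kt)) = 30.08 × (1 − e^(−2.732)) = 30.08 × 0.9349 ≈ 28.1 mg/L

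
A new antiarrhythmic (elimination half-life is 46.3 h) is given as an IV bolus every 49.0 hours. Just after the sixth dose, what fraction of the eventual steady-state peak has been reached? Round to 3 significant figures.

0.988

k = ln 2 / 46.3 = 0.01497 h⁻¹
f_n = 1 − e^(−nkτ) = 1 − e^(−6 × 0.01497 × 49.0) = 1 − e^(−4.401) = 1 − 0.01226 ≈ 0.988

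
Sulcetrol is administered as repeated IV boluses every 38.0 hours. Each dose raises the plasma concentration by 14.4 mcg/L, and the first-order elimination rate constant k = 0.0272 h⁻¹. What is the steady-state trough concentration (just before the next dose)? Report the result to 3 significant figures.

Fraction remaining after one interval: e^(−kτ) = e^(−0.02720 × 38.0) = 0.3557
R = 1 / (1 − 0.3557) = 1.552
Css,max = 14.4 × 1.552 = 22.35 mcg/L
Css,min = Css,max × e^(−kτ) = 22.35 × 0.3557 ≈ 7.95 mcg/L

7.95 mcg/L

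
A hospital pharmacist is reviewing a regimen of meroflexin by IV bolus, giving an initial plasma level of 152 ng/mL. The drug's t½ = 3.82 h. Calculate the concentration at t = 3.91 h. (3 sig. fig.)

k = ln 2 / 3.82 = 0.1815 h⁻¹
C(t) = C₀ e^(−kt) = 152 × e^(−0.1815 × 3.91) = 152 × e^(−0.7095) = 152 × 0.4919 ≈ 74.8 ng/mL

74.8 ng/mL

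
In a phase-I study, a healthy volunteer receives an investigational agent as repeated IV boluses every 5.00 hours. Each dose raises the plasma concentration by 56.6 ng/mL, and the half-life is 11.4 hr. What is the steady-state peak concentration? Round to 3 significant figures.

k = ln 2 / 11.4 = 0.06080 hr⁻¹
Fraction remaining after one interval: e^(−kτ) = e^(−0.06080 × 5.00) = 0.7379
R = 1 / (1 − 0.7379) = 3.815
Css,max = 56.6 × 3.815 ≈ 216 ng/mL

216 ng/mL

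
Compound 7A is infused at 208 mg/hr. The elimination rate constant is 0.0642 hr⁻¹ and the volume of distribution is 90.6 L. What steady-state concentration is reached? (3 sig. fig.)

CL = k · V = 0.0642 × 90.6 = 5.817 L/hr
Css = rate / CL = 208 / 5.817 ≈ 35.8 µg/mL

35.8 µg/mL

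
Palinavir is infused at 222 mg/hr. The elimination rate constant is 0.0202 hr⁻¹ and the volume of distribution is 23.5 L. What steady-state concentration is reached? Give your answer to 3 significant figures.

CL = k · V = 0.0202 × 23.5 = 0.4747 L/hr
Css = rate / CL = 222 / 0.4747 ≈ 468 mg/L

468 mg/L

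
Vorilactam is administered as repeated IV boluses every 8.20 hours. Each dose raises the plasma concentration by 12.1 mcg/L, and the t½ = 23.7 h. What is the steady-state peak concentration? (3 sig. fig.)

56.7 mcg/L

k = ln 2 / 23.7 = 0.02925 h⁻¹
Fraction remaining after one interval: e^(−kτ) = e^(−0.02925 × 8.20) = 0.7868
R = 1 / (1 − 0.7868) = 4.690
Css,max = 12.1 × 4.690 ≈ 56.7 mcg/L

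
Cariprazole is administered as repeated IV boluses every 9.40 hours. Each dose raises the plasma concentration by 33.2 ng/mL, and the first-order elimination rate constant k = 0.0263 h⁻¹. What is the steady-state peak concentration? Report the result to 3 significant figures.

152 ng/mL

Fraction remaining after one interval: e^(−kτ) = e^(−0.02630 × 9.40) = 0.7810
R = 1 / (1 − 0.7810) = 4.566
Css,max = 33.2 × 4.566 ≈ 152 ng/mL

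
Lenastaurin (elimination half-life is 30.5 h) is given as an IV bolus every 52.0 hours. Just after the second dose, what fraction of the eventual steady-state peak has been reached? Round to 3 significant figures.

k = ln 2 / 30.5 = 0.02273 h⁻¹
f_n = 1 − e^(−nkτ) = 1 − e^(−2 × 0.02273 × 52.0) = 1 − e^(−2.364) = 1 − 0.09409 ≈ 0.906

0.906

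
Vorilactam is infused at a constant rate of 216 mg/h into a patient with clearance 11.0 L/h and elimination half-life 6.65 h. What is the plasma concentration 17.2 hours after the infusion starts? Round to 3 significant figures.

Css = rate / CL = 216 / 11.0 = 19.64 µg/mL
k = ln 2 / 6.65 = 0.1042 h⁻¹
C(t) = Css (1 − e^(−kt)) = 19.64 × (1 − e^(−1.793)) = 19.64 × 0.8335 ≈ 16.4 µg/mL

16.4 µg/mL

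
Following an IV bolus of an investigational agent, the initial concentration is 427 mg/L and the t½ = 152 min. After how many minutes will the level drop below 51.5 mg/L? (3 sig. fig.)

464 minutes

k = ln 2 / 152 = 0.004560 min⁻¹
C(t) = C₀ e^(−kt)  ⇒  t = ln(C₀/C) / k
t = ln(427/51.5) / 0.004560 = 2.115 / 0.004560 ≈ 464 minutes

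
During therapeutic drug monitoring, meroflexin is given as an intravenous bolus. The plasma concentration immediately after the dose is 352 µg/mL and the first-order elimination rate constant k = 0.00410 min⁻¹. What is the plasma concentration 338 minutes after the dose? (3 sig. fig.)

C(t) = C₀ e^(−kt) = 352 × e^(−0.004100 × 338) = 352 × e^(−1.386) = 352 × 0.2501 ≈ 88.0 µg/mL

88.0 µg/mL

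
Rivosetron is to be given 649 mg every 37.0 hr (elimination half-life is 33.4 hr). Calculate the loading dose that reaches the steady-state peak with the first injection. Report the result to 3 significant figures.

k = ln 2 / 33.4 = 0.02075 hr⁻¹
Accumulation ratio R = 1 / (1 − e^(−kτ)) = 1 / (1 − e^(−0.02075×37.0)) = 1 / (1 − 0.4640) = 1.866
Loading dose = maintenance dose × R = 649 × 1.866 ≈ 1210 mg

1210 mg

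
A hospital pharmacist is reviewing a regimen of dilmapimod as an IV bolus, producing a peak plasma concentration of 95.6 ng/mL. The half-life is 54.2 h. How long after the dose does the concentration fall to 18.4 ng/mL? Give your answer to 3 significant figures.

k = ln 2 / 54.2 = 0.01279 h⁻¹
C(t) = C₀ e^(−kt)  ⇒  t = ln(C₀/C) / k
t = ln(95.6/18.4) / 0.01279 = 1.648 / 0.01279 ≈ 129 hours

129 hours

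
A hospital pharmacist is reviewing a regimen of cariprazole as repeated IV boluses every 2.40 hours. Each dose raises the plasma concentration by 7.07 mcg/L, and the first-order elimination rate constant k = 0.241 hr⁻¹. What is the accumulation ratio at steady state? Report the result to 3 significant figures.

Fraction remaining after one interval: e^(−kτ) = e^(−0.2410 × 2.40) = 0.5608
R = 1 / (1 − 0.5608) = 1 / 0.4392 ≈ 2.28

2.28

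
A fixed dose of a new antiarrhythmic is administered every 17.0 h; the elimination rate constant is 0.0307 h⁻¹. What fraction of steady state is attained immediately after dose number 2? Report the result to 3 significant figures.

f_n = 1 − e^(−nkτ) = 1 − e^(−2 × 0.03070 × 17.0) = 1 − e^(−1.044) = 1 − 0.3521 ≈ 0.648

0.648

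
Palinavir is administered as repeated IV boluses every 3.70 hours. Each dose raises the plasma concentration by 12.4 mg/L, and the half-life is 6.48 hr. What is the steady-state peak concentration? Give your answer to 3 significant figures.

k = ln 2 / 6.48 = 0.1070 hr⁻¹
Fraction remaining after one interval: e^(−kτ) = e^(−0.1070 × 3.70) = 0.6732
R = 1 / (1 − 0.6732) = 3.060
Css,max = 12.4 × 3.060 ≈ 37.9 mg/L

37.9 mg/L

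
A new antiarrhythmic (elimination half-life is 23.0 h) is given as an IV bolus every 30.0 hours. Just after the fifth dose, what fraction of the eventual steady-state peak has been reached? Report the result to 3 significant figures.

k = ln 2 / 23.0 = 0.03014 h⁻¹
f_n = 1 − e^(−nkτ) = 1 − e^(−5 × 0.03014 × 30.0) = 1 − e^(−4.521) = 1 − 0.01088 ≈ 0.989

0.989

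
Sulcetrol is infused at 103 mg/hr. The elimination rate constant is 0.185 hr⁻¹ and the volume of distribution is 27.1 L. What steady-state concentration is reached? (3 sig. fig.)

20.5 µg/mL

CL = k · V = 0.185 × 27.1 = 5.014 L/hr
Css = rate / CL = 103 / 5.014 ≈ 20.5 µg/mL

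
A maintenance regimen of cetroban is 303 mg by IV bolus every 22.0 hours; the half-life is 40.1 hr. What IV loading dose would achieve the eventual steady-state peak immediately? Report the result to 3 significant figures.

958 mg

k = ln 2 / 40.1 = 0.01729 hr⁻¹
Accumulation ratio R = 1 / (1 − e^(−kτ)) = 1 / (1 − e^(−0.01729×22.0)) = 1 / (1 − 0.6837) = 3.161
Loading dose = maintenance dose × R = 303 × 3.161 ≈ 958 mg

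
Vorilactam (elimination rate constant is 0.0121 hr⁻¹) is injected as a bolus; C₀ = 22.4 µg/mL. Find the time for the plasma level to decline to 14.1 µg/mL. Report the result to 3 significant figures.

38.3 hours

C(t) = C₀ e^(−kt)  ⇒  t = ln(C₀/C) / k
t = ln(22.4/14.1) / 0.01210 = 0.4629 / 0.01210 ≈ 38.3 hours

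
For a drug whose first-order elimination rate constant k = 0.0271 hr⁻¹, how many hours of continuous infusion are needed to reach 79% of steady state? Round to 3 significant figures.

f = 1 − e^(−kt)  ⇒  t = −ln(1 − f) / k
t = −ln(1 − 0.79) / 0.02710 = 1.561 / 0.02710 ≈ 57.6 hours

57.6 hours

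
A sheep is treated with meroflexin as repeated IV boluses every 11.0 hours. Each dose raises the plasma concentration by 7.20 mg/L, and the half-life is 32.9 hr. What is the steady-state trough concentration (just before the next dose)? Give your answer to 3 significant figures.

27.6 mg/L

k = ln 2 / 32.9 = 0.02107 hr⁻¹
Fraction remaining after one interval: e^(−kτ) = e^(−0.02107 × 11.0) = 0.7931
R = 1 / (1 − 0.7931) = 4.834
Css,max = 7.20 × 4.834 = 34.81 mg/L
Css,min = Css,max × e^(−kτ) = 34.81 × 0.7931 ≈ 27.6 mg/L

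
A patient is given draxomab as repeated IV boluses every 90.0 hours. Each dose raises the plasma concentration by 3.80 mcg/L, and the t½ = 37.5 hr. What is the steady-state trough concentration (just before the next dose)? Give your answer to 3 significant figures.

k = ln 2 / 37.5 = 0.01848 hr⁻¹
Fraction remaining after one interval: e^(−kτ) = e^(−0.01848 × 90.0) = 0.1895
R = 1 / (1 − 0.1895) = 1.234
Css,max = 3.80 × 1.234 = 4.688 mcg/L
Css,min = Css,max × e^(−kτ) = 4.688 × 0.1895 ≈ 0.888 mcg/L

0.888 mcg/L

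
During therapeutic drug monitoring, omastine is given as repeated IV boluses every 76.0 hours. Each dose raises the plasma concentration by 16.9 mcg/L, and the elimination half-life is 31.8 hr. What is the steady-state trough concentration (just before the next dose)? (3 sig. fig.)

3.98 mcg/L

k = ln 2 / 31.8 = 0.02180 hr⁻¹
Fraction remaining after one interval: e^(−kτ) = e^(−0.02180 × 76.0) = 0.1908
R = 1 / (1 − 0.1908) = 1.236
Css,max = 16.9 × 1.236 = 20.88 mcg/L
Css,min = Css,max × e^(−kτ) = 20.88 × 0.1908 ≈ 3.98 mcg/L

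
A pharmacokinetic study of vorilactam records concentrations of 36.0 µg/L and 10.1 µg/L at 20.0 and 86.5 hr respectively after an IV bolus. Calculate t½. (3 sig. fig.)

k = ln(C₁/C₂) / (t₂ − t₁) = ln(36.0/10.1) / (86.5 − 20.0)
  = 1.271 / 66.50 = 0.01911 hr⁻¹
t½ = ln 2 / k = ln 2 / 0.01911 ≈ 36.3 hours

36.3 hours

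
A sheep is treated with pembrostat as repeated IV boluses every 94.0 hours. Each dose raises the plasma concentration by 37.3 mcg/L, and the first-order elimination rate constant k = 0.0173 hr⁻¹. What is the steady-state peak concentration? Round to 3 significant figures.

Fraction remaining after one interval: e^(−kτ) = e^(−0.01730 × 94.0) = 0.1967
R = 1 / (1 − 0.1967) = 1.245
Css,max = 37.3 × 1.245 ≈ 46.4 mcg/L

46.4 mcg/L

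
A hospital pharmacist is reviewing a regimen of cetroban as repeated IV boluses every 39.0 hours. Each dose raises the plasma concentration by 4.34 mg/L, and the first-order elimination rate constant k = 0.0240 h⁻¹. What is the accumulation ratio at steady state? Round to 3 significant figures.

1.65

Fraction remaining after one interval: e^(−kτ) = e^(−0.02400 × 39.0) = 0.3922
R = 1 / (1 − 0.3922) = 1 / 0.6078 ≈ 1.65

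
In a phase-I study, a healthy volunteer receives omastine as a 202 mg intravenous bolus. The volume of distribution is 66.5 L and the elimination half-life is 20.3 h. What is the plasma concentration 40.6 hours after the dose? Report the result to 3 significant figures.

C₀ = dose / V = 202 / 66.5 = 3.038 mg/L
k = ln 2 / 20.3 = 0.03415 h⁻¹
C(t) = C₀ e^(−kt) = 3.038 × e^(−0.03415 × 40.6) = 3.038 × e^(−1.386) = 3.038 × 0.2500 ≈ 0.759 mg/L

0.759 mg/L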